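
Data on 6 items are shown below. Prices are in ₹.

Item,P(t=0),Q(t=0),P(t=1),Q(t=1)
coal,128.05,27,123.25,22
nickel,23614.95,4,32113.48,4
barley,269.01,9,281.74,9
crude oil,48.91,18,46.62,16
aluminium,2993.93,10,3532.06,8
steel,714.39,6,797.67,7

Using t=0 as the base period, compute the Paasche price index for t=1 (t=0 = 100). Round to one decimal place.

Paasche price index uses current-period quantities as weights.
ΣP(t=1)·Q(t=1) = 123.25×22 + 32113.48×4 + 281.74×9 + 46.62×16 + 3532.06×8 + 797.67×7 = 2711.5 + 128453.92 + 2535.66 + 745.92 + 28256.48 + 5583.69 = 168287.17
ΣP(t=0)·Q(t=1) = 128.05×22 + 23614.95×4 + 269.01×9 + 48.91×16 + 2993.93×8 + 714.39×7 = 2817.1 + 94459.8 + 2421.09 + 782.56 + 23951.44 + 5000.73 = 129432.72
Index = 168287.17 / 129432.72 × 100 = 130.0190

130.0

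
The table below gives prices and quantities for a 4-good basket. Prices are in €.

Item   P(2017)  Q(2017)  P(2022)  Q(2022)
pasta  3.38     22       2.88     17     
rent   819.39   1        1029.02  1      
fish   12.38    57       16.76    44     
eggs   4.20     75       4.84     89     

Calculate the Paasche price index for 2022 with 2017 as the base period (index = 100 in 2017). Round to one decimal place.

125.1

Paasche price index uses current-period quantities as weights.
ΣP(2022)·Q(2022) = 2.88×17 + 1029.02×1 + 16.76×44 + 4.84×89 = 48.96 + 1029.02 + 737.44 + 430.76 = 2246.18
ΣP(2017)·Q(2022) = 3.38×17 + 819.39×1 + 12.38×44 + 4.20×89 = 57.46 + 819.39 + 544.72 + 373.8 = 1795.37
Index = 2246.18 / 1795.37 × 100 = 125.1096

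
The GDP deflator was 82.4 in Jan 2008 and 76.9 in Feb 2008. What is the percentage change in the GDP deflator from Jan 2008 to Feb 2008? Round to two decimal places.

Change = (76.9 − 82.4) / 82.4 × 100
       = -5.5 / 82.4 × 100 = -6.6748%

-6.67%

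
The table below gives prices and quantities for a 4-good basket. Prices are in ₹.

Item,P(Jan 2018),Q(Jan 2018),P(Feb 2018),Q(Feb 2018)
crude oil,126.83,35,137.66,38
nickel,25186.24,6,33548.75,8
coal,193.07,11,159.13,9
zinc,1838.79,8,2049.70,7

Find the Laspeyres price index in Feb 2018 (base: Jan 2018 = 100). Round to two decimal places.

Laspeyres price index uses base-period quantities as weights.
ΣP(Feb 2018)·Q(Jan 2018) = 137.66×35 + 33548.75×6 + 159.13×11 + 2049.70×8 = 4818.1 + 201292.5 + 1750.43 + 16397.6 = 224258.63
ΣP(Jan 2018)·Q(Jan 2018) = 126.83×35 + 25186.24×6 + 193.07×11 + 1838.79×8 = 4439.05 + 151117.44 + 2123.77 + 14710.32 = 172390.58
Index = 224258.63 / 172390.58 × 100 = 130.0875

130.09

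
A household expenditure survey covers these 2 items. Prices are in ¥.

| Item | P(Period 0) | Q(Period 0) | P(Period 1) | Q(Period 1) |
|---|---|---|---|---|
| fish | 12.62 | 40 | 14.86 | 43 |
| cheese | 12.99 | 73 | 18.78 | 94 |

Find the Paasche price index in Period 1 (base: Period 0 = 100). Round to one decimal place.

136.3

Paasche price index uses current-period quantities as weights.
ΣP(Period 1)·Q(Period 1) = 14.86×43 + 18.78×94 = 638.98 + 1765.32 = 2404.3
ΣP(Period 0)·Q(Period 1) = 12.62×43 + 12.99×94 = 542.66 + 1221.06 = 1763.72
Index = 2404.3 / 1763.72 × 100 = 136.3198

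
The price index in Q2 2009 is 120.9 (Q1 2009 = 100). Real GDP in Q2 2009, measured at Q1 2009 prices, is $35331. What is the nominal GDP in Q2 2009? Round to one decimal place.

42715.2

Nominal = Real × (Index/100) = 35331 × (120.9/100)
        = 35331 × 1.209 = 42715.1790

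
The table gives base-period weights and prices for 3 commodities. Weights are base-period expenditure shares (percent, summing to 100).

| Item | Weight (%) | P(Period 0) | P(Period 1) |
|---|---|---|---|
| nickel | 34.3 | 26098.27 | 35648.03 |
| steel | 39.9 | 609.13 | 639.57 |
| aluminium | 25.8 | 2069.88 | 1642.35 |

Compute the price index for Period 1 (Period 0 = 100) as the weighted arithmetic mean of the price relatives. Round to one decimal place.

nickel: 34.3 × (35648.03/26098.27) = 34.3 × 1.365915 = 46.8509
steel: 39.9 × (639.57/609.13) = 39.9 × 1.049973 = 41.8939
aluminium: 25.8 × (1642.35/2069.88) = 25.8 × 0.793452 = 20.4711
Index = Σ wᵢ·(p₁ᵢ/p₀ᵢ) = 46.8509 + 41.8939 + 20.4711 = 109.2159

109.2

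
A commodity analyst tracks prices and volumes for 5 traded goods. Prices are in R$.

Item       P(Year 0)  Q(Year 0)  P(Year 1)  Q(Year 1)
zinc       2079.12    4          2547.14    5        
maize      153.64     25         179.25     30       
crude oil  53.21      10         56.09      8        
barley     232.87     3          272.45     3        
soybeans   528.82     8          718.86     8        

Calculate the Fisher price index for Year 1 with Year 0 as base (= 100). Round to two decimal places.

123.58

Laspeyres component (base-period weights):
ΣP(Year 1)Q(Year 0) = 2547.14×4 + 179.25×25 + 56.09×10 + 272.45×3 + 718.86×8 = 10188.56 + 4481.25 + 560.9 + 817.35 + 5750.88 = 21798.94
ΣP(Year 0)Q(Year 0) = 2079.12×4 + 153.64×25 + 53.21×10 + 232.87×3 + 528.82×8 = 8316.48 + 3841 + 532.1 + 698.61 + 4230.56 = 17618.75
L = 21798.94 / 17618.75 × 100 = 123.7258
Paasche component (current-period weights):
ΣP(Year 1)Q(Year 1) = 2547.14×5 + 179.25×30 + 56.09×8 + 272.45×3 + 718.86×8 = 12735.7 + 5377.5 + 448.72 + 817.35 + 5750.88 = 25130.15
ΣP(Year 0)Q(Year 1) = 2079.12×5 + 153.64×30 + 53.21×8 + 232.87×3 + 528.82×8 = 10395.6 + 4609.2 + 425.68 + 698.61 + 4230.56 = 20359.65
P = 25130.15 / 20359.65 × 100 = 123.4311
Fisher = √(L × P) = √(123.7258 × 123.4311) = 123.5784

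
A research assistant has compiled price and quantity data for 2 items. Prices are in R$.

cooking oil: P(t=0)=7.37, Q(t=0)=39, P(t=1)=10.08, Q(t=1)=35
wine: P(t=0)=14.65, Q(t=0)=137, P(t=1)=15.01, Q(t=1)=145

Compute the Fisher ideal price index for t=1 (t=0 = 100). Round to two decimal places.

Laspeyres component (base-period weights):
ΣP(t=1)Q(t=0) = 10.08×39 + 15.01×137 = 393.12 + 2056.37 = 2449.49
ΣP(t=0)Q(t=0) = 7.37×39 + 14.65×137 = 287.43 + 2007.05 = 2294.48
L = 2449.49 / 2294.48 × 100 = 106.7558
Paasche component (current-period weights):
ΣP(t=1)Q(t=1) = 10.08×35 + 15.01×145 = 352.8 + 2176.45 = 2529.25
ΣP(t=0)Q(t=1) = 7.37×35 + 14.65×145 = 257.95 + 2124.25 = 2382.2
P = 2529.25 / 2382.2 × 100 = 106.1729
Fisher = √(L × P) = √(106.7558 × 106.1729) = 106.4639

106.46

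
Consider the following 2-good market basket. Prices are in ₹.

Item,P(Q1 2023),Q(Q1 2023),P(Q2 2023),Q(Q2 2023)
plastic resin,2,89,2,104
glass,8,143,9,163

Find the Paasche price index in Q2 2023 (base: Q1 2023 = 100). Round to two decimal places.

110.78

Paasche price index uses current-period quantities as weights.
ΣP(Q2 2023)·Q(Q2 2023) = 2×104 + 9×163 = 208 + 1467 = 1675
ΣP(Q1 2023)·Q(Q2 2023) = 2×104 + 8×163 = 208 + 1304 = 1512
Index = 1675 / 1512 × 100 = 110.7804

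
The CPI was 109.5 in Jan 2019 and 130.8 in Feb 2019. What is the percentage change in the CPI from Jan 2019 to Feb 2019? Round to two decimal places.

Change = (130.8 − 109.5) / 109.5 × 100
       = 21.3 / 109.5 × 100 = 19.4521%

19.45%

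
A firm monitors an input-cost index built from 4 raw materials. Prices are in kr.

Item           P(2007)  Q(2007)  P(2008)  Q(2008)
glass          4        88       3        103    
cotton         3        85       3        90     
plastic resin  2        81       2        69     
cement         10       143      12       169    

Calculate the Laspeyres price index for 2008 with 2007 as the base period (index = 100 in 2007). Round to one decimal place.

Laspeyres price index uses base-period quantities as weights.
ΣP(2008)·Q(2007) = 3×88 + 3×85 + 2×81 + 12×143 = 264 + 255 + 162 + 1716 = 2397
ΣP(2007)·Q(2007) = 4×88 + 3×85 + 2×81 + 10×143 = 352 + 255 + 162 + 1430 = 2199
Index = 2397 / 2199 × 100 = 109.0041

109.0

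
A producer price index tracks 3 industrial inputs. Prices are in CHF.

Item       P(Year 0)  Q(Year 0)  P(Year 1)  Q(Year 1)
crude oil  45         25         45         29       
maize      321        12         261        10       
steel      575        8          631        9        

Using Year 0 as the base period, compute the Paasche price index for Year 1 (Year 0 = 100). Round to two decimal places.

99.01

Paasche price index uses current-period quantities as weights.
ΣP(Year 1)·Q(Year 1) = 45×29 + 261×10 + 631×9 = 1305 + 2610 + 5679 = 9594
ΣP(Year 0)·Q(Year 1) = 45×29 + 321×10 + 575×9 = 1305 + 3210 + 5175 = 9690
Index = 9594 / 9690 × 100 = 99.0093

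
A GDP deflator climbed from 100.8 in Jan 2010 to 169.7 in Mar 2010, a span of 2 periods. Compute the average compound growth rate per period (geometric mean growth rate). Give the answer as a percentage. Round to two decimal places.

29.75%

Growth factor = (169.7/100.8)^(1/2) = (1.683532)^(1/2) = 1.297510
Growth rate = 1.297510 − 1 = 0.297510 = 29.7510%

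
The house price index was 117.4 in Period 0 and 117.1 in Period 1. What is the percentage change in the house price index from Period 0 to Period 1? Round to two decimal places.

-0.26%

Change = (117.1 − 117.4) / 117.4 × 100
       = -0.3 / 117.4 × 100 = -0.2555%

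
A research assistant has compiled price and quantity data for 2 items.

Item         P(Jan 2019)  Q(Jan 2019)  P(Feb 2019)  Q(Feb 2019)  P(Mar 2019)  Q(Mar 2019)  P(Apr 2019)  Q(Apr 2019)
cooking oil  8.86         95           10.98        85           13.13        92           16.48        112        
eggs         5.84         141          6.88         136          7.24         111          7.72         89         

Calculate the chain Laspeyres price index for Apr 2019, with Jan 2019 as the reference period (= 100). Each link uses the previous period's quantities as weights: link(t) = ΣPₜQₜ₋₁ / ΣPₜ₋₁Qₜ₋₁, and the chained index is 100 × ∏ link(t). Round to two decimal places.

Link Jan 2019→Feb 2019:
ΣP(Feb 2019)Q(Jan 2019) = 10.98×95 + 6.88×141 = 1043.1 + 970.08 = 2013.18
ΣP(Jan 2019)Q(Jan 2019) = 8.86×95 + 5.84×141 = 841.7 + 823.44 = 1665.14
link = 2013.18/1665.14 = 1.209015
Link Feb 2019→Mar 2019:
ΣP(Mar 2019)Q(Feb 2019) = 13.13×85 + 7.24×136 = 1116.05 + 984.64 = 2100.69
ΣP(Feb 2019)Q(Feb 2019) = 10.98×85 + 6.88×136 = 933.3 + 935.68 = 1868.98
link = 2100.69/1868.98 = 1.123977
Link Mar 2019→Apr 2019:
ΣP(Apr 2019)Q(Mar 2019) = 16.48×92 + 7.72×111 = 1516.16 + 856.92 = 2373.08
ΣP(Mar 2019)Q(Mar 2019) = 13.13×92 + 7.24×111 = 1207.96 + 803.64 = 2011.6
link = 2373.08/2011.6 = 1.179698
Chained index = 100 × 1.209015 × 1.123977 × 1.179698 = 160.3097

160.31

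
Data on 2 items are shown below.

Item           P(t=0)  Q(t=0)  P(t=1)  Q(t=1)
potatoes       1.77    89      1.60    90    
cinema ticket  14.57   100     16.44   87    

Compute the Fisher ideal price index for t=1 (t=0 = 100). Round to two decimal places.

110.49

Laspeyres component (base-period weights):
ΣP(t=1)Q(t=0) = 1.60×89 + 16.44×100 = 142.4 + 1644 = 1786.4
ΣP(t=0)Q(t=0) = 1.77×89 + 14.57×100 = 157.53 + 1457 = 1614.53
L = 1786.4 / 1614.53 × 100 = 110.6452
Paasche component (current-period weights):
ΣP(t=1)Q(t=1) = 1.60×90 + 16.44×87 = 144 + 1430.28 = 1574.28
ΣP(t=0)Q(t=1) = 1.77×90 + 14.57×87 = 159.3 + 1267.59 = 1426.89
P = 1574.28 / 1426.89 × 100 = 110.3295
Fisher = √(L × P) = √(110.6452 × 110.3295) = 110.4872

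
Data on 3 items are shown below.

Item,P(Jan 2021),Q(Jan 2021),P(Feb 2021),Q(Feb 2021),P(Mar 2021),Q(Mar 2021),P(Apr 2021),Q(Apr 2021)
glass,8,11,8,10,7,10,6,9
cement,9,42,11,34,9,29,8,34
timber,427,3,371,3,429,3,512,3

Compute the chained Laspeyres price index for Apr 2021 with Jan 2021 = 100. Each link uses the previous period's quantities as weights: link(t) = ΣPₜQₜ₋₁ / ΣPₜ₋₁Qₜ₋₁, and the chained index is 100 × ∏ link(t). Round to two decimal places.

114.14

Link Jan 2021→Feb 2021:
ΣP(Feb 2021)Q(Jan 2021) = 8×11 + 11×42 + 371×3 = 88 + 462 + 1113 = 1663
ΣP(Jan 2021)Q(Jan 2021) = 8×11 + 9×42 + 427×3 = 88 + 378 + 1281 = 1747
link = 1663/1747 = 0.951918
Link Feb 2021→Mar 2021:
ΣP(Mar 2021)Q(Feb 2021) = 7×10 + 9×34 + 429×3 = 70 + 306 + 1287 = 1663
ΣP(Feb 2021)Q(Feb 2021) = 8×10 + 11×34 + 371×3 = 80 + 374 + 1113 = 1567
link = 1663/1567 = 1.061264
Link Mar 2021→Apr 2021:
ΣP(Apr 2021)Q(Mar 2021) = 6×10 + 8×29 + 512×3 = 60 + 232 + 1536 = 1828
ΣP(Mar 2021)Q(Mar 2021) = 7×10 + 9×29 + 429×3 = 70 + 261 + 1287 = 1618
link = 1828/1618 = 1.129790
Chained index = 100 × 0.951918 × 1.061264 × 1.129790 = 114.1354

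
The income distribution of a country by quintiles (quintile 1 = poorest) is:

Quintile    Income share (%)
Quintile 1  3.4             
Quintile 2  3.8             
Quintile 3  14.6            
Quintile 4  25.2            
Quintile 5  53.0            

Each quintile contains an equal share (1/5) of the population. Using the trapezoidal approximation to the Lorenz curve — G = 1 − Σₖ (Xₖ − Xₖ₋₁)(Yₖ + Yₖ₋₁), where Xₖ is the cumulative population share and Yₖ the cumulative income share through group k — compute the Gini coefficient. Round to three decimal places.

Cumulative income shares Yₖ: 0.0340, 0.0720, 0.2180, 0.4700, 1.0000
Σ (Xₖ−Xₖ₋₁)(Yₖ+Yₖ₋₁) = (1/5)(0.0340+0.0000) + (1/5)(0.0720+0.0340) + (1/5)(0.2180+0.0720) + (1/5)(0.4700+0.2180) + (1/5)(1.0000+0.4700)
  = 0.0068 + 0.0212 + 0.0580 + 0.1376 + 0.2940 = 0.5176
G = 1 − 0.5176 = 0.4824

0.482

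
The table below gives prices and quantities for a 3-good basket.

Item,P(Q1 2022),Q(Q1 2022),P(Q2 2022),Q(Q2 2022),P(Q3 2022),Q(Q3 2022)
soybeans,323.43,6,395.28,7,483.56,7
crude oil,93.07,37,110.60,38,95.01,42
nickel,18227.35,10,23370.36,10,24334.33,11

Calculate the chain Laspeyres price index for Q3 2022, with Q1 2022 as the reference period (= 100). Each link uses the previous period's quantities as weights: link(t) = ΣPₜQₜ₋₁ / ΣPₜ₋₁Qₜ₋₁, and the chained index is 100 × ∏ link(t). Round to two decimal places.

133.12

Link Q1 2022→Q2 2022:
ΣP(Q2 2022)Q(Q1 2022) = 395.28×6 + 110.60×37 + 23370.36×10 = 2371.68 + 4092.2 + 233703.6 = 240167.48
ΣP(Q1 2022)Q(Q1 2022) = 323.43×6 + 93.07×37 + 18227.35×10 = 1940.58 + 3443.59 + 182273.5 = 187657.67
link = 240167.48/187657.67 = 1.279817
Link Q2 2022→Q3 2022:
ΣP(Q3 2022)Q(Q2 2022) = 483.56×7 + 95.01×38 + 24334.33×10 = 3384.92 + 3610.38 + 243343.3 = 250338.6
ΣP(Q2 2022)Q(Q2 2022) = 395.28×7 + 110.60×38 + 23370.36×10 = 2766.96 + 4202.8 + 233703.6 = 240673.36
link = 250338.6/240673.36 = 1.040159
Chained index = 100 × 1.279817 × 1.040159 = 133.1213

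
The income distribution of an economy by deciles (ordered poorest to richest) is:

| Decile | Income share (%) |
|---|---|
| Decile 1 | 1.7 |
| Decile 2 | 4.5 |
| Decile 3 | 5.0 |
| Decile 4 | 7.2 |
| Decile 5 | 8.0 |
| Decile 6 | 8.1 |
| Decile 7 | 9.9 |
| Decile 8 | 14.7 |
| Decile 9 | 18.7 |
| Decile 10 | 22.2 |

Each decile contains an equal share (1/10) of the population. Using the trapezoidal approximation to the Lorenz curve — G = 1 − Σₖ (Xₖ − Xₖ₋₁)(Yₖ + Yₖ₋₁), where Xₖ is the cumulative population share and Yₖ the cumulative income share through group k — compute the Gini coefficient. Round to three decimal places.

Cumulative income shares Yₖ: 0.0170, 0.0620, 0.1120, 0.1840, 0.2640, 0.3450, 0.4440, 0.5910, 0.7780, 1.0000
Σ (Xₖ−Xₖ₋₁)(Yₖ+Yₖ₋₁) = (1/10)(0.0170+0.0000) + (1/10)(0.0620+0.0170) + (1/10)(0.1120+0.0620) + (1/10)(0.1840+0.1120) + (1/10)(0.2640+0.1840) + (1/10)(0.3450+0.2640) + (1/10)(0.4440+0.3450) + (1/10)(0.5910+0.4440) + (1/10)(0.7780+0.5910) + (1/10)(1.0000+0.7780)
  = 0.0017 + 0.0079 + 0.0174 + 0.0296 + 0.0448 + 0.0609 + 0.0789 + 0.1035 + 0.1369 + 0.1778 = 0.6594
G = 1 − 0.6594 = 0.3406

0.341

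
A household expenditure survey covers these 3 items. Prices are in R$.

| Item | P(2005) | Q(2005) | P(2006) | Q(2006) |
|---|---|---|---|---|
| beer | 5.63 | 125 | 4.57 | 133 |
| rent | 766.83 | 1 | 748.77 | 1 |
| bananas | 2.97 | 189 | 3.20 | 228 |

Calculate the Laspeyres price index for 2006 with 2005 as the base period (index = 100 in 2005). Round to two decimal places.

Laspeyres price index uses base-period quantities as weights.
ΣP(2006)·Q(2005) = 4.57×125 + 748.77×1 + 3.20×189 = 571.25 + 748.77 + 604.8 = 1924.82
ΣP(2005)·Q(2005) = 5.63×125 + 766.83×1 + 2.97×189 = 703.75 + 766.83 + 561.33 = 2031.91
Index = 1924.82 / 2031.91 × 100 = 94.7296

94.73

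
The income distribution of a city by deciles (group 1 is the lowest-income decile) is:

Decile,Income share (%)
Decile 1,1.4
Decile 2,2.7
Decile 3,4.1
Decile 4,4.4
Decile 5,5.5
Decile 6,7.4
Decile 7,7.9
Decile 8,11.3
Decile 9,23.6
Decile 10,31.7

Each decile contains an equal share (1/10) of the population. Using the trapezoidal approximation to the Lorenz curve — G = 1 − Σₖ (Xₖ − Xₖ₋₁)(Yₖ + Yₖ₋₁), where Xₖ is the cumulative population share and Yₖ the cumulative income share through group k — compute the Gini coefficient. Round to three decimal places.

0.467

Cumulative income shares Yₖ: 0.0140, 0.0410, 0.0820, 0.1260, 0.1810, 0.2550, 0.3340, 0.4470, 0.6830, 1.0000
Σ (Xₖ−Xₖ₋₁)(Yₖ+Yₖ₋₁) = (1/10)(0.0140+0.0000) + (1/10)(0.0410+0.0140) + (1/10)(0.0820+0.0410) + (1/10)(0.1260+0.0820) + (1/10)(0.1810+0.1260) + (1/10)(0.2550+0.1810) + (1/10)(0.3340+0.2550) + (1/10)(0.4470+0.3340) + (1/10)(0.6830+0.4470) + (1/10)(1.0000+0.6830)
  = 0.0014 + 0.0055 + 0.0123 + 0.0208 + 0.0307 + 0.0436 + 0.0589 + 0.0781 + 0.1130 + 0.1683 = 0.5326
G = 1 − 0.5326 = 0.4674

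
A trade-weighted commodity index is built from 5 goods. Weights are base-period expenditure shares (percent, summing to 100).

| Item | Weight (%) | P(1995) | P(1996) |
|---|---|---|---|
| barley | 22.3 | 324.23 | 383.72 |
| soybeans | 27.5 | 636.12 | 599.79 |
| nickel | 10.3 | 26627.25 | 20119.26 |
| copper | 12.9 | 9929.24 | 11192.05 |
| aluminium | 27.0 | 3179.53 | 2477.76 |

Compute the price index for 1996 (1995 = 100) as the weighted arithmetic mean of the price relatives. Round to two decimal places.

95.68

barley: 22.3 × (383.72/324.23) = 22.3 × 1.183481 = 26.3916
soybeans: 27.5 × (599.79/636.12) = 27.5 × 0.942888 = 25.9294
nickel: 10.3 × (20119.26/26627.25) = 10.3 × 0.755589 = 7.7826
copper: 12.9 × (11192.05/9929.24) = 12.9 × 1.127181 = 14.5406
aluminium: 27.0 × (2477.76/3179.53) = 27.0 × 0.779285 = 21.0407
Index = Σ wᵢ·(p₁ᵢ/p₀ᵢ) = 26.3916 + 25.9294 + 7.7826 + 14.5406 + 21.0407 = 95.6849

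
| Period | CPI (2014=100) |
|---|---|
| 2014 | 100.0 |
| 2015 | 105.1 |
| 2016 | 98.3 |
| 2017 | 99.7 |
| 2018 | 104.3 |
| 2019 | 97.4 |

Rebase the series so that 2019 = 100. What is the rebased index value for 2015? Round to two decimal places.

Rebased(2015) = 105.1 / 97.4 × 100 = 107.9055

107.91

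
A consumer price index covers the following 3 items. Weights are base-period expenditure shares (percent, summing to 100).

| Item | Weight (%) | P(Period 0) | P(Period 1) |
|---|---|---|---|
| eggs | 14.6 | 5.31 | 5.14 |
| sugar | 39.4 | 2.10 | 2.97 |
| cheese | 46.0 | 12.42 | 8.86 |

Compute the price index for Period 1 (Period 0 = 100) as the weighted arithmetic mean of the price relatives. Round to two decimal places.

eggs: 14.6 × (5.14/5.31) = 14.6 × 0.967985 = 14.1326
sugar: 39.4 × (2.97/2.10) = 39.4 × 1.414286 = 55.7229
cheese: 46.0 × (8.86/12.42) = 46.0 × 0.713366 = 32.8148
Index = Σ wᵢ·(p₁ᵢ/p₀ᵢ) = 14.1326 + 55.7229 + 32.8148 = 102.6703

102.67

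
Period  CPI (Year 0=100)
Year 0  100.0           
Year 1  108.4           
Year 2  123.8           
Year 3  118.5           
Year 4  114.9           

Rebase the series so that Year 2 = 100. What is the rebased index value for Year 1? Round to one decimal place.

87.6

Rebased(Year 1) = 108.4 / 123.8 × 100 = 87.5606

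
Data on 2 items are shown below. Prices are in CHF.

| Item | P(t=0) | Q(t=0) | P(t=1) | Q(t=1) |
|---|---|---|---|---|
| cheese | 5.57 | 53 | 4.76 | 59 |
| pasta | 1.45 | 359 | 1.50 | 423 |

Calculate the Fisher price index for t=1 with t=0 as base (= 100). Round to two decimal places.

97.05

Laspeyres component (base-period weights):
ΣP(t=1)Q(t=0) = 4.76×53 + 1.50×359 = 252.28 + 538.5 = 790.78
ΣP(t=0)Q(t=0) = 5.57×53 + 1.45×359 = 295.21 + 520.55 = 815.76
L = 790.78 / 815.76 × 100 = 96.9378
Paasche component (current-period weights):
ΣP(t=1)Q(t=1) = 4.76×59 + 1.50×423 = 280.84 + 634.5 = 915.34
ΣP(t=0)Q(t=1) = 5.57×59 + 1.45×423 = 328.63 + 613.35 = 941.98
P = 915.34 / 941.98 × 100 = 97.1719
Fisher = √(L × P) = √(96.9378 × 97.1719) = 97.0548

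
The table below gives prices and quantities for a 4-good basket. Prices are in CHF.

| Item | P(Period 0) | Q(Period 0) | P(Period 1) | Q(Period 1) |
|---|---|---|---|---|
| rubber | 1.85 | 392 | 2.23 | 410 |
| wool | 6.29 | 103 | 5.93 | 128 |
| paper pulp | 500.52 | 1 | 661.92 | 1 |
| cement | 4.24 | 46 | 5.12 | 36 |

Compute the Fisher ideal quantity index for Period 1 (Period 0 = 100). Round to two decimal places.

106.46

Laspeyres component (base-period weights):
ΣP(Period 0)Q(Period 1) = 1.85×410 + 6.29×128 + 500.52×1 + 4.24×36 = 758.5 + 805.12 + 500.52 + 152.64 = 2216.78
ΣP(Period 0)Q(Period 0) = 1.85×392 + 6.29×103 + 500.52×1 + 4.24×46 = 725.2 + 647.87 + 500.52 + 195.04 = 2068.63
L = 2216.78 / 2068.63 × 100 = 107.1617
Paasche component (current-period weights):
ΣP(Period 1)Q(Period 1) = 2.23×410 + 5.93×128 + 661.92×1 + 5.12×36 = 914.3 + 759.04 + 661.92 + 184.32 = 2519.58
ΣP(Period 1)Q(Period 0) = 2.23×392 + 5.93×103 + 661.92×1 + 5.12×46 = 874.16 + 610.79 + 661.92 + 235.52 = 2382.39
P = 2519.58 / 2382.39 × 100 = 105.7585
Fisher = √(L × P) = √(107.1617 × 105.7585) = 106.4578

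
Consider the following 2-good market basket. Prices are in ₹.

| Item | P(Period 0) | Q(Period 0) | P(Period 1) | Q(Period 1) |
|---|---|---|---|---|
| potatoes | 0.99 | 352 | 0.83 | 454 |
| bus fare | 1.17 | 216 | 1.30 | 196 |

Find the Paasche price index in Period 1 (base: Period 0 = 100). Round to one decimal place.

93.1

Paasche price index uses current-period quantities as weights.
ΣP(Period 1)·Q(Period 1) = 0.83×454 + 1.30×196 = 376.82 + 254.8 = 631.62
ΣP(Period 0)·Q(Period 1) = 0.99×454 + 1.17×196 = 449.46 + 229.32 = 678.78
Index = 631.62 / 678.78 × 100 = 93.0522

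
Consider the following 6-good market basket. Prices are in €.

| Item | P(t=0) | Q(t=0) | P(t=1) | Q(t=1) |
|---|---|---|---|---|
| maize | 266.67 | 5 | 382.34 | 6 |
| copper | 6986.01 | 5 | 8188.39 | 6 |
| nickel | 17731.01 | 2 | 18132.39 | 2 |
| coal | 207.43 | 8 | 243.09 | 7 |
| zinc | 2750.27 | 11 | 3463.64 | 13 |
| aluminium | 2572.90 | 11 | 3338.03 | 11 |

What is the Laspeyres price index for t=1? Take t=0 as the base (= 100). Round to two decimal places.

118.15

Laspeyres price index uses base-period quantities as weights.
ΣP(t=1)·Q(t=0) = 382.34×5 + 8188.39×5 + 18132.39×2 + 243.09×8 + 3463.64×11 + 3338.03×11 = 1911.7 + 40941.95 + 36264.78 + 1944.72 + 38100.04 + 36718.33 = 155881.52
ΣP(t=0)·Q(t=0) = 266.67×5 + 6986.01×5 + 17731.01×2 + 207.43×8 + 2750.27×11 + 2572.90×11 = 1333.35 + 34930.05 + 35462.02 + 1659.44 + 30252.97 + 28301.9 = 131939.73
Index = 155881.52 / 131939.73 × 100 = 118.1460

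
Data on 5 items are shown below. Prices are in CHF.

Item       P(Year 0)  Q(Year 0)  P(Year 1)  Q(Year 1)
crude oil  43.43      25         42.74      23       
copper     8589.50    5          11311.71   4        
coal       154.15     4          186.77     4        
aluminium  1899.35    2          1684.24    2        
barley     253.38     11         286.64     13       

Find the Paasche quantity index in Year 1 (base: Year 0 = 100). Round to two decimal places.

83.32

Paasche quantity index uses current-period prices as weights.
ΣP(Year 1)·Q(Year 1) = 42.74×23 + 11311.71×4 + 186.77×4 + 1684.24×2 + 286.64×13 = 983.02 + 45246.84 + 747.08 + 3368.48 + 3726.32 = 54071.74
ΣP(Year 1)·Q(Year 0) = 42.74×25 + 11311.71×5 + 186.77×4 + 1684.24×2 + 286.64×11 = 1068.5 + 56558.55 + 747.08 + 3368.48 + 3153.04 = 64895.65
Index = 54071.74 / 64895.65 × 100 = 83.3211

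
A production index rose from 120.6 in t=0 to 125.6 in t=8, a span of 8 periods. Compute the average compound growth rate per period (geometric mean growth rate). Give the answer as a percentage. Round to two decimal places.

Growth factor = (125.6/120.6)^(1/8) = (1.041459)^(1/8) = 1.005091
Growth rate = 1.005091 − 1 = 0.005091 = 0.5091%

0.51%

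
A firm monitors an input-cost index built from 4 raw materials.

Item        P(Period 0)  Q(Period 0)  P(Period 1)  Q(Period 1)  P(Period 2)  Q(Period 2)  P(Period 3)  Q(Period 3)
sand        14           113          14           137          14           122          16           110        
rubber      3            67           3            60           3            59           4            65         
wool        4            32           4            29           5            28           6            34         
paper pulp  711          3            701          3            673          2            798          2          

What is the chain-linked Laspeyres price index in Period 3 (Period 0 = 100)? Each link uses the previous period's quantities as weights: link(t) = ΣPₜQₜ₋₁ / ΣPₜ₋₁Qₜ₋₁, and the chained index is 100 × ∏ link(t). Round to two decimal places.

114.88

Link Period 0→Period 1:
ΣP(Period 1)Q(Period 0) = 14×113 + 3×67 + 4×32 + 701×3 = 1582 + 201 + 128 + 2103 = 4014
ΣP(Period 0)Q(Period 0) = 14×113 + 3×67 + 4×32 + 711×3 = 1582 + 201 + 128 + 2133 = 4044
link = 4014/4044 = 0.992582
Link Period 1→Period 2:
ΣP(Period 2)Q(Period 1) = 14×137 + 3×60 + 5×29 + 673×3 = 1918 + 180 + 145 + 2019 = 4262
ΣP(Period 1)Q(Period 1) = 14×137 + 3×60 + 4×29 + 701×3 = 1918 + 180 + 116 + 2103 = 4317
link = 4262/4317 = 0.987260
Link Period 2→Period 3:
ΣP(Period 3)Q(Period 2) = 16×122 + 4×59 + 6×28 + 798×2 = 1952 + 236 + 168 + 1596 = 3952
ΣP(Period 2)Q(Period 2) = 14×122 + 3×59 + 5×28 + 673×2 = 1708 + 177 + 140 + 1346 = 3371
link = 3952/3371 = 1.172352
Chained index = 100 × 0.992582 × 0.987260 × 1.172352 = 114.8830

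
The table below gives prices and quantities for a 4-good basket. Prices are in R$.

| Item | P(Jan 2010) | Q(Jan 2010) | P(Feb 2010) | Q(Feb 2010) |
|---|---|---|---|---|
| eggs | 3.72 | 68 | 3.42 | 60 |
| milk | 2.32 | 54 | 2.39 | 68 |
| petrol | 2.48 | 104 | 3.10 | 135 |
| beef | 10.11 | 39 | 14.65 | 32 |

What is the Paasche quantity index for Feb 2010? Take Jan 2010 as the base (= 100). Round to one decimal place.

Paasche quantity index uses current-period prices as weights.
ΣP(Feb 2010)·Q(Feb 2010) = 3.42×60 + 2.39×68 + 3.10×135 + 14.65×32 = 205.2 + 162.52 + 418.5 + 468.8 = 1255.02
ΣP(Feb 2010)·Q(Jan 2010) = 3.42×68 + 2.39×54 + 3.10×104 + 14.65×39 = 232.56 + 129.06 + 322.4 + 571.35 = 1255.37
Index = 1255.02 / 1255.37 × 100 = 99.9721

100.0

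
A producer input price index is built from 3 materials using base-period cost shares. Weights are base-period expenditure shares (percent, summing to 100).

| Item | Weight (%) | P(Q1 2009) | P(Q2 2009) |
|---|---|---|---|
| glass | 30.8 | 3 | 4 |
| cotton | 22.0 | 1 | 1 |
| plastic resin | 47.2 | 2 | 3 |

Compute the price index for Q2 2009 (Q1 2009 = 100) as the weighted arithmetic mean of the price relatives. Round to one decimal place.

133.9

glass: 30.8 × (4/3) = 30.8 × 1.333333 = 41.0667
cotton: 22.0 × (1/1) = 22.0 × 1.000000 = 22.0000
plastic resin: 47.2 × (3/2) = 47.2 × 1.500000 = 70.8000
Index = Σ wᵢ·(p₁ᵢ/p₀ᵢ) = 41.0667 + 22.0000 + 70.8000 = 133.8667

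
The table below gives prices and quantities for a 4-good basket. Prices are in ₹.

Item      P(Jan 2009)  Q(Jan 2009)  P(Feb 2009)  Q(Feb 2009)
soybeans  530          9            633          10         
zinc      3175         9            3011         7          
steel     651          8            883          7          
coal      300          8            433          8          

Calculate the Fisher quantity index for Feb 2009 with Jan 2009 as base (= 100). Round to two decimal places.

Laspeyres component (base-period weights):
ΣP(Jan 2009)Q(Feb 2009) = 530×10 + 3175×7 + 651×7 + 300×8 = 5300 + 22225 + 4557 + 2400 = 34482
ΣP(Jan 2009)Q(Jan 2009) = 530×9 + 3175×9 + 651×8 + 300×8 = 4770 + 28575 + 5208 + 2400 = 40953
L = 34482 / 40953 × 100 = 84.1990
Paasche component (current-period weights):
ΣP(Feb 2009)Q(Feb 2009) = 633×10 + 3011×7 + 883×7 + 433×8 = 6330 + 21077 + 6181 + 3464 = 37052
ΣP(Feb 2009)Q(Jan 2009) = 633×9 + 3011×9 + 883×8 + 433×8 = 5697 + 27099 + 7064 + 3464 = 43324
P = 37052 / 43324 × 100 = 85.5230
Fisher = √(L × P) = √(84.1990 × 85.5230) = 84.8584

84.86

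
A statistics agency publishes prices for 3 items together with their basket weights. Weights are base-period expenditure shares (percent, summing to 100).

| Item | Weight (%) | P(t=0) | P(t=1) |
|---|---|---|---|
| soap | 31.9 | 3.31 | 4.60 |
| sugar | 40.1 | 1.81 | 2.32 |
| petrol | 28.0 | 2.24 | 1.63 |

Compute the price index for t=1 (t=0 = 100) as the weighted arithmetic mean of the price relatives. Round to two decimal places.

soap: 31.9 × (4.60/3.31) = 31.9 × 1.389728 = 44.3323
sugar: 40.1 × (2.32/1.81) = 40.1 × 1.281768 = 51.3989
petrol: 28.0 × (1.63/2.24) = 28.0 × 0.727679 = 20.3750
Index = Σ wᵢ·(p₁ᵢ/p₀ᵢ) = 44.3323 + 51.3989 + 20.3750 = 116.1062

116.11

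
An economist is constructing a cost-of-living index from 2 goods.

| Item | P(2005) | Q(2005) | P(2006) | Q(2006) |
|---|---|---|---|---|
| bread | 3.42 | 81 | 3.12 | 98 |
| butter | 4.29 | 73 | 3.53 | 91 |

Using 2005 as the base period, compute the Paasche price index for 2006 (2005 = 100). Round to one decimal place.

86.4

Paasche price index uses current-period quantities as weights.
ΣP(2006)·Q(2006) = 3.12×98 + 3.53×91 = 305.76 + 321.23 = 626.99
ΣP(2005)·Q(2006) = 3.42×98 + 4.29×91 = 335.16 + 390.39 = 725.55
Index = 626.99 / 725.55 × 100 = 86.4158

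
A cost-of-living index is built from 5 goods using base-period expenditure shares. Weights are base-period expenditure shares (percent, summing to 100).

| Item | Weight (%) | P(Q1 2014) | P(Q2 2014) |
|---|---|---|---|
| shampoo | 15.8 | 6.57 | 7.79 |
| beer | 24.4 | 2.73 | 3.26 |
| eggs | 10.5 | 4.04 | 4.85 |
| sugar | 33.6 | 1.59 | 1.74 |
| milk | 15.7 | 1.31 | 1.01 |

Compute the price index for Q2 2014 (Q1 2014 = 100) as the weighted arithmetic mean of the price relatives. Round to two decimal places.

shampoo: 15.8 × (7.79/6.57) = 15.8 × 1.185693 = 18.7339
beer: 24.4 × (3.26/2.73) = 24.4 × 1.194139 = 29.1370
eggs: 10.5 × (4.85/4.04) = 10.5 × 1.200495 = 12.6052
sugar: 33.6 × (1.74/1.59) = 33.6 × 1.094340 = 36.7698
milk: 15.7 × (1.01/1.31) = 15.7 × 0.770992 = 12.1046
Index = Σ wᵢ·(p₁ᵢ/p₀ᵢ) = 18.7339 + 29.1370 + 12.6052 + 36.7698 + 12.1046 = 109.3505

109.35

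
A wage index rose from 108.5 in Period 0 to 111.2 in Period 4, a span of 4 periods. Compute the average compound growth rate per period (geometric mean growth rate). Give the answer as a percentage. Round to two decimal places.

Growth factor = (111.2/108.5)^(1/4) = (1.024885)^(1/4) = 1.006164
Growth rate = 1.006164 − 1 = 0.006164 = 0.6164%

0.62%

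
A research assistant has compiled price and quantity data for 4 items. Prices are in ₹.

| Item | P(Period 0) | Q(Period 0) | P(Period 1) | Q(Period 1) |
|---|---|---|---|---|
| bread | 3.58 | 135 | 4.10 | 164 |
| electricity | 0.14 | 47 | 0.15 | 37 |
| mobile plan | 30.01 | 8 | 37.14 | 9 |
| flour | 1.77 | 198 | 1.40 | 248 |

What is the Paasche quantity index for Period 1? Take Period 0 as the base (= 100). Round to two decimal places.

Paasche quantity index uses current-period prices as weights.
ΣP(Period 1)·Q(Period 1) = 4.10×164 + 0.15×37 + 37.14×9 + 1.40×248 = 672.4 + 5.55 + 334.26 + 347.2 = 1359.41
ΣP(Period 1)·Q(Period 0) = 4.10×135 + 0.15×47 + 37.14×8 + 1.40×198 = 553.5 + 7.05 + 297.12 + 277.2 = 1134.87
Index = 1359.41 / 1134.87 × 100 = 119.7855

119.79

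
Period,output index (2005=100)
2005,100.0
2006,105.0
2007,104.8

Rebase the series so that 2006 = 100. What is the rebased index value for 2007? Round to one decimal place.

99.8

Rebased(2007) = 104.8 / 105.0 × 100 = 99.8095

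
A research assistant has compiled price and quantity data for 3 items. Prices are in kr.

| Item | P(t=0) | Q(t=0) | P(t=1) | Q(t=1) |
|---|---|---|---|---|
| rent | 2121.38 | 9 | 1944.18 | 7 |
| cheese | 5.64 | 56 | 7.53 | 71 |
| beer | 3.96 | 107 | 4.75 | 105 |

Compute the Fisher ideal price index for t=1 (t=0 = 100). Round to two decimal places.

93.19

Laspeyres component (base-period weights):
ΣP(t=1)Q(t=0) = 1944.18×9 + 7.53×56 + 4.75×107 = 17497.62 + 421.68 + 508.25 = 18427.55
ΣP(t=0)Q(t=0) = 2121.38×9 + 5.64×56 + 3.96×107 = 19092.42 + 315.84 + 423.72 = 19831.98
L = 18427.55 / 19831.98 × 100 = 92.9184
Paasche component (current-period weights):
ΣP(t=1)Q(t=1) = 1944.18×7 + 7.53×71 + 4.75×105 = 13609.26 + 534.63 + 498.75 = 14642.64
ΣP(t=0)Q(t=1) = 2121.38×7 + 5.64×71 + 3.96×105 = 14849.66 + 400.44 + 415.8 = 15665.9
P = 14642.64 / 15665.9 × 100 = 93.4682
Fisher = √(L × P) = √(92.9184 × 93.4682) = 93.1929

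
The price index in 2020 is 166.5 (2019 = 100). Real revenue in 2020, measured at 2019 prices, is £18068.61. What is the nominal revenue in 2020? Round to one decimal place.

Nominal = Real × (Index/100) = 18068.61 × (166.5/100)
        = 18068.61 × 1.665 = 30084.2357

30084.2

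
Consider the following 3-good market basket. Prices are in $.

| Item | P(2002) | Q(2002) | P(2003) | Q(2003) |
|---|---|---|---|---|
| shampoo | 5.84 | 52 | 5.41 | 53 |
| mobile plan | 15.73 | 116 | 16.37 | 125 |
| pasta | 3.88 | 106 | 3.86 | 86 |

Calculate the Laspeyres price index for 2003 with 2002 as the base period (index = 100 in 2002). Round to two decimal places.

101.96

Laspeyres price index uses base-period quantities as weights.
ΣP(2003)·Q(2002) = 5.41×52 + 16.37×116 + 3.86×106 = 281.32 + 1898.92 + 409.16 = 2589.4
ΣP(2002)·Q(2002) = 5.84×52 + 15.73×116 + 3.88×106 = 303.68 + 1824.68 + 411.28 = 2539.64
Index = 2589.4 / 2539.64 × 100 = 101.9593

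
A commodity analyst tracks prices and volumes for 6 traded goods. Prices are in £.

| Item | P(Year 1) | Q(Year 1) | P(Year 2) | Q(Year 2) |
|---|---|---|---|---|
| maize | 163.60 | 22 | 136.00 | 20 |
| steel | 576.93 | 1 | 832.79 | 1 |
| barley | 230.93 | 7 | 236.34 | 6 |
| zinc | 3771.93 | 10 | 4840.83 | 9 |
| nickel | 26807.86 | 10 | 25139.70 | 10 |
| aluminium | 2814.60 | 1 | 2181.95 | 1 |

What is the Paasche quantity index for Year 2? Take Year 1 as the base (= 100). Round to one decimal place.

98.3

Paasche quantity index uses current-period prices as weights.
ΣP(Year 2)·Q(Year 2) = 136.00×20 + 832.79×1 + 236.34×6 + 4840.83×9 + 25139.70×10 + 2181.95×1 = 2720 + 832.79 + 1418.04 + 43567.47 + 251397 + 2181.95 = 302117.25
ΣP(Year 2)·Q(Year 1) = 136.00×22 + 832.79×1 + 236.34×7 + 4840.83×10 + 25139.70×10 + 2181.95×1 = 2992 + 832.79 + 1654.38 + 48408.3 + 251397 + 2181.95 = 307466.42
Index = 302117.25 / 307466.42 × 100 = 98.2602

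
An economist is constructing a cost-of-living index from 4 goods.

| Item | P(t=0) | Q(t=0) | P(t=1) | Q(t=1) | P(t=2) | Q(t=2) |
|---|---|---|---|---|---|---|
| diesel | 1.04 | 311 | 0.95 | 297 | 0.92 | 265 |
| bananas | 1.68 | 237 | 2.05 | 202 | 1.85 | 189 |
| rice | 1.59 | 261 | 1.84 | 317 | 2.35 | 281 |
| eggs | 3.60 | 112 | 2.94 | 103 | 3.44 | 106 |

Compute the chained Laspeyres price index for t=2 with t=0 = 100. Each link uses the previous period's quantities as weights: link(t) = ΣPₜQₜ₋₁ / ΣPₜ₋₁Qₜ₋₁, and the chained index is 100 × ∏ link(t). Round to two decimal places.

114.01

Link t=0→t=1:
ΣP(t=1)Q(t=0) = 0.95×311 + 2.05×237 + 1.84×261 + 2.94×112 = 295.45 + 485.85 + 480.24 + 329.28 = 1590.82
ΣP(t=0)Q(t=0) = 1.04×311 + 1.68×237 + 1.59×261 + 3.60×112 = 323.44 + 398.16 + 414.99 + 403.2 = 1539.79
link = 1590.82/1539.79 = 1.033141
Link t=1→t=2:
ΣP(t=2)Q(t=1) = 0.92×297 + 1.85×202 + 2.35×317 + 3.44×103 = 273.24 + 373.7 + 744.95 + 354.32 = 1746.21
ΣP(t=1)Q(t=1) = 0.95×297 + 2.05×202 + 1.84×317 + 2.94×103 = 282.15 + 414.1 + 583.28 + 302.82 = 1582.35
link = 1746.21/1582.35 = 1.103555
Chained index = 100 × 1.033141 × 1.103555 = 114.0128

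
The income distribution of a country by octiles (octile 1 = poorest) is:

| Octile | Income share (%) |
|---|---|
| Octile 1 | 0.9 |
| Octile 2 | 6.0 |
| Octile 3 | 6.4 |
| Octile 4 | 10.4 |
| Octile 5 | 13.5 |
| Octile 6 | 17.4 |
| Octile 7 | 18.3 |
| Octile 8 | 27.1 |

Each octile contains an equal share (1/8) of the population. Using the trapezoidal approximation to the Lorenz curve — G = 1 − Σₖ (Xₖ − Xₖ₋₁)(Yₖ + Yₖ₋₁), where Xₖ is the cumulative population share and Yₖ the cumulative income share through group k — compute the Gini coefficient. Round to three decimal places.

Cumulative income shares Yₖ: 0.0090, 0.0690, 0.1330, 0.2370, 0.3720, 0.5460, 0.7290, 1.0000
Σ (Xₖ−Xₖ₋₁)(Yₖ+Yₖ₋₁) = (1/8)(0.0090+0.0000) + (1/8)(0.0690+0.0090) + (1/8)(0.1330+0.0690) + (1/8)(0.2370+0.1330) + (1/8)(0.3720+0.2370) + (1/8)(0.5460+0.3720) + (1/8)(0.7290+0.5460) + (1/8)(1.0000+0.7290)
  = 0.0011 + 0.0098 + 0.0253 + 0.0462 + 0.0761 + 0.1148 + 0.1594 + 0.2161 = 0.6488
G = 1 − 0.6488 = 0.3512

0.351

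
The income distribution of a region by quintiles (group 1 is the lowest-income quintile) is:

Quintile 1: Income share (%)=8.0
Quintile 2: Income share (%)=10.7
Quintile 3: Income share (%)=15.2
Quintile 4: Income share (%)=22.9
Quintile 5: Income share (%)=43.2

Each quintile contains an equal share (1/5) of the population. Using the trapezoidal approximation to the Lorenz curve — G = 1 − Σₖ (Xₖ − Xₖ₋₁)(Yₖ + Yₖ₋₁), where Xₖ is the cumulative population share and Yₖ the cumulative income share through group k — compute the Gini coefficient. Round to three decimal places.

Cumulative income shares Yₖ: 0.0800, 0.1870, 0.3390, 0.5680, 1.0000
Σ (Xₖ−Xₖ₋₁)(Yₖ+Yₖ₋₁) = (1/5)(0.0800+0.0000) + (1/5)(0.1870+0.0800) + (1/5)(0.3390+0.1870) + (1/5)(0.5680+0.3390) + (1/5)(1.0000+0.5680)
  = 0.0160 + 0.0534 + 0.1052 + 0.1814 + 0.3136 = 0.6696
G = 1 − 0.6696 = 0.3304

0.330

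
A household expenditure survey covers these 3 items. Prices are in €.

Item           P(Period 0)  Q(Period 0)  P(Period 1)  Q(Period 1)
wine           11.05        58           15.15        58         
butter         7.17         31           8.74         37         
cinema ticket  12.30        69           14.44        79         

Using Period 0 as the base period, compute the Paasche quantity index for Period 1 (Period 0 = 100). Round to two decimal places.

109.17

Paasche quantity index uses current-period prices as weights.
ΣP(Period 1)·Q(Period 1) = 15.15×58 + 8.74×37 + 14.44×79 = 878.7 + 323.38 + 1140.76 = 2342.84
ΣP(Period 1)·Q(Period 0) = 15.15×58 + 8.74×31 + 14.44×69 = 878.7 + 270.94 + 996.36 = 2146
Index = 2342.84 / 2146 × 100 = 109.1724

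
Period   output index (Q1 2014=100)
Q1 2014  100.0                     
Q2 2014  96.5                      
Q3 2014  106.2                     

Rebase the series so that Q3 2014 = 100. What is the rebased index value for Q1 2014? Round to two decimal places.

94.16

Rebased(Q1 2014) = 100.0 / 106.2 × 100 = 94.1620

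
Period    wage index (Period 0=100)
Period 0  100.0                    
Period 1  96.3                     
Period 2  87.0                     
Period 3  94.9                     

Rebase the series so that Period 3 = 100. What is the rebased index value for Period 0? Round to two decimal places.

Rebased(Period 0) = 100.0 / 94.9 × 100 = 105.3741

105.37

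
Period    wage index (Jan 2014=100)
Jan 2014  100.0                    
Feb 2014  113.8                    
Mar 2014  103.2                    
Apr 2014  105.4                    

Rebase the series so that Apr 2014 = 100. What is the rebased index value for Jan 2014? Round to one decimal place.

94.9

Rebased(Jan 2014) = 100.0 / 105.4 × 100 = 94.8767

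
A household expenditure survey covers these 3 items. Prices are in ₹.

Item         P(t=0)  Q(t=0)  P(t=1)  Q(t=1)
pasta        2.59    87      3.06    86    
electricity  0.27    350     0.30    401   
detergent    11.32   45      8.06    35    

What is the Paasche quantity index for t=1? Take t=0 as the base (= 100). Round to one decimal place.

Paasche quantity index uses current-period prices as weights.
ΣP(t=1)·Q(t=1) = 3.06×86 + 0.30×401 + 8.06×35 = 263.16 + 120.3 + 282.1 = 665.56
ΣP(t=1)·Q(t=0) = 3.06×87 + 0.30×350 + 8.06×45 = 266.22 + 105 + 362.7 = 733.92
Index = 665.56 / 733.92 × 100 = 90.6856

90.7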